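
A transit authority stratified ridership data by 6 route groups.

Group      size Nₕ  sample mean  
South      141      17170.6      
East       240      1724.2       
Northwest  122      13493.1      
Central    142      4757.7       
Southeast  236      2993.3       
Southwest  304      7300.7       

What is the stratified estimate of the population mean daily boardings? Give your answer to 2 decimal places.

6820.63

x̄_st = (Σ Nₕx̄ₕ) / (Σ Nₕ) = (141·17170.6 + 240·1724.2 + 122·13493.1 + 142·4757.7 + 236·2993.3 + 304·7300.7) / 1185
= 8082445.8 / 1185 = 6820.6294... → 6820.63.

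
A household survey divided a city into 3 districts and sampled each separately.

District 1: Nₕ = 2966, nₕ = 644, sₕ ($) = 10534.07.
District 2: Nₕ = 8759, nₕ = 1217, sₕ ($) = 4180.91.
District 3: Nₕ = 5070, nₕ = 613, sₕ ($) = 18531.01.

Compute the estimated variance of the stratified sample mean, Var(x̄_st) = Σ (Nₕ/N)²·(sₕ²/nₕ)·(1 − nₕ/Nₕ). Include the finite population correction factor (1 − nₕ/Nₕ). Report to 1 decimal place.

52448.3

N = 16795. Term for each stratum: Wₕ²sₕ²/nₕ·(1−nₕ/Nₕ).
Var(x̄_st) = 4207.0714 + 3363.8150 + 44877.4615 = 52448.3479 → 52448.3.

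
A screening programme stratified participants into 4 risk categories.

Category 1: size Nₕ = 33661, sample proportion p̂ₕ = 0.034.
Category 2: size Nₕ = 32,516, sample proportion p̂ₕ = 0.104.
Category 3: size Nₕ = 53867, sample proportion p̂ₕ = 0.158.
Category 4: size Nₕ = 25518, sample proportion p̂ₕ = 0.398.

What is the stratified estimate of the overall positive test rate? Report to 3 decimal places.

0.159

N = 33661 + 32516 + 53867 + 25518 = 145562.
Overall proportion = Σ (Nₕ/N)·p̂ₕ.
Σ Nₕp̂ₕ = 1144.474 + 3381.664 + 8510.986 + 10156.164 = 23193.288.
23193.288 / 145562 = 0.15934... → 0.159.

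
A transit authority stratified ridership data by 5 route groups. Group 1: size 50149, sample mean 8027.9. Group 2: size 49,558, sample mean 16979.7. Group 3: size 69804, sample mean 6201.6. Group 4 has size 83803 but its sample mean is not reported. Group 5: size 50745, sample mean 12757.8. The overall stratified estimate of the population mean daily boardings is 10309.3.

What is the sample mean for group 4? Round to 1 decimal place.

9668.8

N = 50149 + 49558 + 69804 + 83803 + 50745 = 304059.
Overall total = μ·N = 10309.3·304059 = 3134635448.7.
Subtract the known strata: 50149·8027.9 + 49558·16979.7 + 69804·6201.6 + 50745·12757.8 = 2324362177.1.
Remaining total for group 4: 3134635448.7 − 2324362177.1 = 810273271.6.
Divide by its size: 810273271.6 / 83803 = 9668.786... → 9668.8.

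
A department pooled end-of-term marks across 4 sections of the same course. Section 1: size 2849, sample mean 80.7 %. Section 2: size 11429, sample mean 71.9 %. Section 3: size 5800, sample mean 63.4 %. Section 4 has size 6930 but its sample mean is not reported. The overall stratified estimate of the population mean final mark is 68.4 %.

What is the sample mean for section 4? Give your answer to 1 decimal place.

61.8

Σ Nₕx̄ₕ = N·μ, so 6930·x̄_4 = 27008·68.4 − (2849·80.7 + 11429·71.9 + 5800·63.4).
= 1847347.2 − 1419379.4 = 427967.8.
x̄_4 = 427967.8 / 6930 = 61.756... → 61.8.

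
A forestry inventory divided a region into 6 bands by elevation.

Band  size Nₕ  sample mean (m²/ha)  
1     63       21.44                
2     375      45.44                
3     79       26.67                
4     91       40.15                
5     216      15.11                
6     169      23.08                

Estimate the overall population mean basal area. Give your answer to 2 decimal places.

N = 993; weights Wₕ = Nₕ/N = (0.0634, 0.3776, 0.0796, 0.0916, 0.2175, 0.1702).
x̄_st = Σ Wₕ·x̄ₕ = 0.0634·21.44 + 0.3776·45.44 + 0.0796·26.67 + 0.0916·40.15 + 0.2175·15.11 + 0.1702·23.08 ≈ 31.5363...
→ 31.54.

31.54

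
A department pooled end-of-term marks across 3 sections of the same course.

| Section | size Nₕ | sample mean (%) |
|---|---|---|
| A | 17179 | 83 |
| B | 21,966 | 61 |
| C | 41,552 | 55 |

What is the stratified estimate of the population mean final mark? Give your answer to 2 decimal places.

N = 17179 + 21966 + 41552 = 80697.
The stratified mean weights each stratum mean by its population share Nₕ/N.
Σ Nₕx̄ₕ = 17179·83 + 21966·61 + 41552·55 = 1425857 + 1339926 + 2285360 = 5051143.
Divide by N: 5051143 / 80697 = 62.5939... → 62.59.

62.59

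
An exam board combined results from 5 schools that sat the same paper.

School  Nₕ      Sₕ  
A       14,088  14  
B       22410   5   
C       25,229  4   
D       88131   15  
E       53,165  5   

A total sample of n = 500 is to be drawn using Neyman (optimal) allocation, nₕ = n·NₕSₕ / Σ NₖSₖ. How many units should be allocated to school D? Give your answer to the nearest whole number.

Σ NₕSₕ = 14088·14 + 22410·5 + 25229·4 + 88131·15 + 53165·5 = 1997988.
Share for D: 1321965/1997988 = 0.66165.
n_D = 500 × 0.66165 = 330.824... → 331.

331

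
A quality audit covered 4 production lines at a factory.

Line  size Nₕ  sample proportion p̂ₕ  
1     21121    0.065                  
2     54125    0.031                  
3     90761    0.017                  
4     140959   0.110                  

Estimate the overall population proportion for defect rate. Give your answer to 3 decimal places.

N = 21121 + 54125 + 90761 + 140959 = 306966.
Overall proportion = Σ (Nₕ/N)·p̂ₕ.
Σ Nₕp̂ₕ = 1372.865 + 1677.875 + 1542.937 + 15505.49 = 20099.167.
20099.167 / 306966 = 0.06548... → 0.065.

0.065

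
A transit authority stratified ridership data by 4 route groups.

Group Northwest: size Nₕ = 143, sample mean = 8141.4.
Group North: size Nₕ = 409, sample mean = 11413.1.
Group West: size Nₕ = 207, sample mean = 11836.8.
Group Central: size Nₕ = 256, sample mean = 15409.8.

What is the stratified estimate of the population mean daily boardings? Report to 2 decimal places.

12046.61

x̄_st = (Σ Nₕx̄ₕ) / (Σ Nₕ) = (143·8141.4 + 409·11413.1 + 207·11836.8 + 256·15409.8) / 1015
= 12227304.5 / 1015 = 12046.6054... → 12046.61.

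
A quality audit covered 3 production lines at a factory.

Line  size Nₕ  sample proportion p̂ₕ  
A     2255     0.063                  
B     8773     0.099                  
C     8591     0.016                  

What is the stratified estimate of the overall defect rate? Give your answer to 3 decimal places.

N = 2255 + 8773 + 8591 = 19619.
Overall proportion = Σ (Nₕ/N)·p̂ₕ.
Σ Nₕp̂ₕ = 142.065 + 868.527 + 137.456 = 1148.048.
1148.048 / 19619 = 0.05852... → 0.059.

0.059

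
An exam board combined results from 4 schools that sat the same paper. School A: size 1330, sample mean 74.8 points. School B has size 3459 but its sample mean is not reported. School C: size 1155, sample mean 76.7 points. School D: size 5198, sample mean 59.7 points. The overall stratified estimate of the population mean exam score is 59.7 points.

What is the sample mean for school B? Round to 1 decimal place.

Σ Nₕx̄ₕ = N·μ, so 3459·x̄_B = 11142·59.7 − (1330·74.8 + 1155·76.7 + 5198·59.7).
= 665177.4 − 498393.1 = 166784.3.
x̄_B = 166784.3 / 3459 = 48.217... → 48.2.

48.2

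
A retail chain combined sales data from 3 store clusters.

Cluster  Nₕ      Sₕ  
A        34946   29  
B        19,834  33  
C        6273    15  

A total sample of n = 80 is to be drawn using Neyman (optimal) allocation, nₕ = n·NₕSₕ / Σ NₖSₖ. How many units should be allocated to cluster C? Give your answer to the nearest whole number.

4

Σ NₕSₕ = 34946·29 + 19834·33 + 6273·15 = 1762051.
Share for C: 94095/1762051 = 0.05340.
n_C = 80 × 0.05340 = 4.272... → 4.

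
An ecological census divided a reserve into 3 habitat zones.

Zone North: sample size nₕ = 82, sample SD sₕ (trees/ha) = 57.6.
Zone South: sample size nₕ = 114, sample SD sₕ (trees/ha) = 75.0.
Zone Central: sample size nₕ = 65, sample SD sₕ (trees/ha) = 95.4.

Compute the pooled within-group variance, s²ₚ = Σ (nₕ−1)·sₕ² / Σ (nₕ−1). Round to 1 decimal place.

North: (82−1)·57.6² = 81·3317.76 = 268738.56
South: (114−1)·75.0² = 113·5625 = 635625
Central: (65−1)·95.4² = 64·9101.16 = 582474.24
Numerator = 1486837.8; denominator = Σ(nₕ−1) = 258.
s²ₚ = 1486837.8/258 = 5762.937... → 5762.9.

5762.9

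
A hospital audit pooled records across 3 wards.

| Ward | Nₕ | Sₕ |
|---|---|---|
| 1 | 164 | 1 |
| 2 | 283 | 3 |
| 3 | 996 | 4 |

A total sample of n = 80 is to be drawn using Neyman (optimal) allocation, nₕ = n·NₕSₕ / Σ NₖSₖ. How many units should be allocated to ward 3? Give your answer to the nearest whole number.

1: NₕSₕ = 164·1 = 164
2: NₕSₕ = 283·3 = 849
3: NₕSₕ = 996·4 = 3984
Σ NₕSₕ = 4997.
n_3 = 80·3984/4997 = 63.782... → 64.

64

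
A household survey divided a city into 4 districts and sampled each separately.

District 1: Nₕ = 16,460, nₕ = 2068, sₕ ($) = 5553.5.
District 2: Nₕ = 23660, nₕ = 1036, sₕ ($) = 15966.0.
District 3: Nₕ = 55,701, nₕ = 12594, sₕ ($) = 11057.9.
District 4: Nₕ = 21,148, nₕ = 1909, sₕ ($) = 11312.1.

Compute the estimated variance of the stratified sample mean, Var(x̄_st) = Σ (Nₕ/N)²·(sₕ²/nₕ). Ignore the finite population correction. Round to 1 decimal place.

N = 116969. Term for each stratum: Wₕ²sₕ²/nₕ.
Var(x̄_st) = 295.3256 + 10067.4718 + 2201.7401 + 2191.1777 = 14755.7152 → 14755.7.

14755.7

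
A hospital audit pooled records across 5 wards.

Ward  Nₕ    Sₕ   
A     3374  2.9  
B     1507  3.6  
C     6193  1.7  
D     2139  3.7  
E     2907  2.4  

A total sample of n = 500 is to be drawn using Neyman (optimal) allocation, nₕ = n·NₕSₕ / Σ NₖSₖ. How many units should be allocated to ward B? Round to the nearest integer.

Σ NₕSₕ = 3374·2.9 + 1507·3.6 + 6193·1.7 + 2139·3.7 + 2907·2.4 = 40629.
Share for B: 5425.2/40629 = 0.13353.
n_B = 500 × 0.13353 = 66.765... → 67.

67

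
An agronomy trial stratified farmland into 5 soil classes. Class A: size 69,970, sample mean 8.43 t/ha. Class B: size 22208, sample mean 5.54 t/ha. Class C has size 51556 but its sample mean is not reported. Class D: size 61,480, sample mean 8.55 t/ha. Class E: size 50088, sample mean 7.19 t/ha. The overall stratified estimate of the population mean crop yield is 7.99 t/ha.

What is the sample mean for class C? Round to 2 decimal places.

8.56

N = 69970 + 22208 + 51556 + 61480 + 50088 = 255302.
Overall total = μ·N = 7.99·255302 = 2039862.98.
Subtract the known strata: 69970·8.43 + 22208·5.54 + 61480·8.55 + 50088·7.19 = 1598666.14.
Remaining total for class C: 2039862.98 − 1598666.14 = 441196.84.
Divide by its size: 441196.84 / 51556 = 8.5576... → 8.56.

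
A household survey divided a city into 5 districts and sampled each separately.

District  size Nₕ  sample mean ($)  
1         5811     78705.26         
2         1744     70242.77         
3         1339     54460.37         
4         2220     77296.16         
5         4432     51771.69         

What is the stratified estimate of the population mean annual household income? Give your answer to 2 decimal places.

N = 15546; weights Wₕ = Nₕ/N = (0.3738, 0.1122, 0.0861, 0.1428, 0.2851).
x̄_st = Σ Wₕ·x̄ₕ = 0.3738·78705.26 + 0.1122·70242.77 + 0.0861·54460.37 + 0.1428·77296.16 + 0.2851·51771.69 ≈ 67787.9646...
→ 67787.96.

67787.96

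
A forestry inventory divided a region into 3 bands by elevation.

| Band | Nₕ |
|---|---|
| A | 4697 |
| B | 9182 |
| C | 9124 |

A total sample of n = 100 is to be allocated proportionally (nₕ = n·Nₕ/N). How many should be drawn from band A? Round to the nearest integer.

N = 4697 + 9182 + 9124 = 23003.
n_A = 100·4697/23003 = 20.419... → 20.

20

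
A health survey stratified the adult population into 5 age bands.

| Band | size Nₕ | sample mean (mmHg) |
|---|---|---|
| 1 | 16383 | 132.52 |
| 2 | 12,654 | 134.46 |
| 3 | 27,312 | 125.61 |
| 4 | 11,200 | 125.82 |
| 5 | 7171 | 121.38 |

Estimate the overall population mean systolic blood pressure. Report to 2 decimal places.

x̄_st = (Σ Nₕx̄ₕ) / (Σ Nₕ) = (16383·132.52 + 12654·134.46 + 27312·125.61 + 11200·125.82 + 7171·121.38) / 74720
= 9582792.3 / 74720 = 128.2494... → 128.25.

128.25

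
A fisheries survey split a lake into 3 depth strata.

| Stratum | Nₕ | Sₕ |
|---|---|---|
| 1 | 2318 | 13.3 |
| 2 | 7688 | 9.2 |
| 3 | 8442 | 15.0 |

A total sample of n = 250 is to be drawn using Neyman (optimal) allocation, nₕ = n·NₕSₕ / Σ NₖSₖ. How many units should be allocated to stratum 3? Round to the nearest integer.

139

Σ NₕSₕ = 2318·13.3 + 7688·9.2 + 8442·15.0 = 228189.
Share for 3: 126630/228189 = 0.55493.
n_3 = 250 × 0.55493 = 138.734... → 139.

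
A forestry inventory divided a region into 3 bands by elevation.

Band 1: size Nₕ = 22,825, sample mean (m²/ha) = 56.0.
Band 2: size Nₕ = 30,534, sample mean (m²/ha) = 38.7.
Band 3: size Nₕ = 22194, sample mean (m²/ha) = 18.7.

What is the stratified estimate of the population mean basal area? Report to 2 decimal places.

38.05

N = 75553; weights Wₕ = Nₕ/N = (0.3021, 0.4041, 0.2938).
x̄_st = Σ Wₕ·x̄ₕ = 0.3021·56.0 + 0.4041·38.7 + 0.2938·18.7 ≈ 38.0513...
→ 38.05.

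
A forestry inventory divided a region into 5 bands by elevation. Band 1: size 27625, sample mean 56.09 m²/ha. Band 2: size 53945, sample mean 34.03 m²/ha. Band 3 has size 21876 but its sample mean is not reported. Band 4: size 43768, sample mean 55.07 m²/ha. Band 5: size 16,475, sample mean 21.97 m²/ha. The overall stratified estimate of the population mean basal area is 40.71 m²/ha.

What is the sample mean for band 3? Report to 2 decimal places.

N = 27625 + 53945 + 21876 + 43768 + 16475 = 163689.
Overall total = μ·N = 40.71·163689 = 6663779.19.
Subtract the known strata: 27625·56.09 + 53945·34.03 + 43768·55.07 + 16475·21.97 = 6157494.11.
Remaining total for band 3: 6663779.19 − 6157494.11 = 506285.08.
Divide by its size: 506285.08 / 21876 = 23.1434... → 23.14.

23.14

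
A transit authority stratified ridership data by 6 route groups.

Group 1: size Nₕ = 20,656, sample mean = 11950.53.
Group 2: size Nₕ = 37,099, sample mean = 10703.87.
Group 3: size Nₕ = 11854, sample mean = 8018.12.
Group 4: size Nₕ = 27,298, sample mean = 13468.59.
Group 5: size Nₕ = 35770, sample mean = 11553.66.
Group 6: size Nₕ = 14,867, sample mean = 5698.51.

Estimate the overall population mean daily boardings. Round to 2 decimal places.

N = 20656 + 37099 + 11854 + 27298 + 35770 + 14867 = 147544.
Overall mean = Σ (Nₕ/N)·x̄ₕ — weight by population share, not a simple average.
Σ Nₕx̄ₕ = 20656·11950.53 + 37099·10703.87 + 11854·8018.12 + 27298·13468.59 + 35770·11553.66 + 14867·5698.51 = 246850147.68 + 397102873.13 + 95046794.48 + 367665569.82 + 413274418.2 + 84719748.17 = 1604659551.48.
Divide by N: 1604659551.48 / 147544 = 10875.8035... → 10875.80.

10875.80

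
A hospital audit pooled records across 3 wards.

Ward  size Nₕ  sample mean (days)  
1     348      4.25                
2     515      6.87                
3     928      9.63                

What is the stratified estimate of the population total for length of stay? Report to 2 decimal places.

13953.69

1: 348·4.25 = 1479
2: 515·6.87 = 3538.05
3: 928·9.63 = 8936.64
τ̂ = Σ Nₕx̄ₕ = 13953.69.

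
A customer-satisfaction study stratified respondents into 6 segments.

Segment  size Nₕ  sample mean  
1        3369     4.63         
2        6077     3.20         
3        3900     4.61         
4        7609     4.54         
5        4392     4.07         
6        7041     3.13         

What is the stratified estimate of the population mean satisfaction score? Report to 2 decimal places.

3.94

x̄_st = (Σ Nₕx̄ₕ) / (Σ Nₕ) = (3369·4.63 + 6077·3.20 + 3900·4.61 + 7609·4.54 + 4392·4.07 + 7041·3.13) / 32388
= 127482.5 / 32388 = 3.9361... → 3.94.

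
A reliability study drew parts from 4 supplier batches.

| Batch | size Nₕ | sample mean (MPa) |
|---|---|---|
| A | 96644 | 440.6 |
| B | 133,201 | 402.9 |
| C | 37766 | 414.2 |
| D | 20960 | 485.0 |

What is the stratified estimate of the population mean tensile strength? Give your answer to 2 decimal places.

x̄_st = (Σ Nₕx̄ₕ) / (Σ Nₕ) = (96644·440.6 + 133201·402.9 + 37766·414.2 + 20960·485.0) / 288571
= 122056306.5 / 288571 = 422.9680... → 422.97.

422.97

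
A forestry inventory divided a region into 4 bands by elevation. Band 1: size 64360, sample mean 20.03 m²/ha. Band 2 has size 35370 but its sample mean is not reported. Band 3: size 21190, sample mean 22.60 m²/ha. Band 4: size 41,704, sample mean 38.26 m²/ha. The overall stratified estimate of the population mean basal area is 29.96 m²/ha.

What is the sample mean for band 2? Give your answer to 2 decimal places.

N = 64360 + 35370 + 21190 + 41704 = 162624.
Overall total = μ·N = 29.96·162624 = 4872215.04.
Subtract the known strata: 64360·20.03 + 21190·22.60 + 41704·38.26 = 3363619.84.
Remaining total for band 2: 4872215.04 − 3363619.84 = 1508595.2.
Divide by its size: 1508595.2 / 35370 = 42.6518... → 42.65.

42.65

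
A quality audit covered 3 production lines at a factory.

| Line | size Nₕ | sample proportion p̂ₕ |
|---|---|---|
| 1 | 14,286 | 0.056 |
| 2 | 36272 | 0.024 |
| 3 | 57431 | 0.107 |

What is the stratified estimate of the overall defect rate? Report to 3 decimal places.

N = 14286 + 36272 + 57431 = 107989.
Overall proportion = Σ (Nₕ/N)·p̂ₕ.
Σ Nₕp̂ₕ = 800.016 + 870.528 + 6145.117 = 7815.661.
7815.661 / 107989 = 0.07237... → 0.072.

0.072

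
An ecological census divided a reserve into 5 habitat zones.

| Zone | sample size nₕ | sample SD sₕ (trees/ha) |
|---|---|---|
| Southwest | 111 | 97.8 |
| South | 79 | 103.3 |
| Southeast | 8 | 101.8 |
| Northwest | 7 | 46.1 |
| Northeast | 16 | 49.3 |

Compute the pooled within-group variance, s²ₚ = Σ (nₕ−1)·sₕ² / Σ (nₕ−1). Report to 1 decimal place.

Southwest: (111−1)·97.8² = 110·9564.84 = 1052132.4
South: (79−1)·103.3² = 78·10670.89 = 832329.42
Southeast: (8−1)·101.8² = 7·10363.24 = 72542.68
Northwest: (7−1)·46.1² = 6·2125.21 = 12751.26
Northeast: (16−1)·49.3² = 15·2430.49 = 36457.35
Numerator = 2006213.11; denominator = Σ(nₕ−1) = 216.
s²ₚ = 2006213.11/216 = 9288.024... → 9288.0.

9288.0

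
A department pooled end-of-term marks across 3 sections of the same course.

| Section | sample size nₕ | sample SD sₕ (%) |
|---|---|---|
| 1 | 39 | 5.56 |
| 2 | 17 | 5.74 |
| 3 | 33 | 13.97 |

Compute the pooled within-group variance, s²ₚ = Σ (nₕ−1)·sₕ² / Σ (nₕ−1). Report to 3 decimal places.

Degrees of freedom: 38 + 16 + 32 = 86.
Σ(nₕ−1)sₕ² = 38·30.9136 + 16·32.9476 + 32·195.1609 = 7947.0272.
s²ₚ = 7947.0272 / 86 = 92.40729... → 92.407.

92.407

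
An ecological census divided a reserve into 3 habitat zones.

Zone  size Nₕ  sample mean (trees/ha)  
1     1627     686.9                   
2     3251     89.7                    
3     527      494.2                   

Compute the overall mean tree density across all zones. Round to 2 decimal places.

308.91

x̄_st = (Σ Nₕx̄ₕ) / (Σ Nₕ) = (1627·686.9 + 3251·89.7 + 527·494.2) / 5405
= 1669644.4 / 5405 = 308.9074... → 308.91.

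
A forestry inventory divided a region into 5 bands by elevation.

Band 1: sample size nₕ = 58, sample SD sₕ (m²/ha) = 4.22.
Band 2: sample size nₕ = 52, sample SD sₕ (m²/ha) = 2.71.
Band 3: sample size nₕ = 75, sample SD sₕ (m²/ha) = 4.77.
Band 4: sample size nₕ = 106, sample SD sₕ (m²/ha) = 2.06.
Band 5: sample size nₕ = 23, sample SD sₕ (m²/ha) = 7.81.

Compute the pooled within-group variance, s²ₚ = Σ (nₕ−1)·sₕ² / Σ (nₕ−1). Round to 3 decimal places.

Degrees of freedom: 57 + 51 + 74 + 105 + 22 = 309.
Σ(nₕ−1)sₕ² = 57·17.8084 + 51·7.3441 + 74·22.7529 + 105·4.2436 + 22·60.9961 = 4860.8347.
s²ₚ = 4860.8347 / 309 = 15.73086... → 15.731.

15.731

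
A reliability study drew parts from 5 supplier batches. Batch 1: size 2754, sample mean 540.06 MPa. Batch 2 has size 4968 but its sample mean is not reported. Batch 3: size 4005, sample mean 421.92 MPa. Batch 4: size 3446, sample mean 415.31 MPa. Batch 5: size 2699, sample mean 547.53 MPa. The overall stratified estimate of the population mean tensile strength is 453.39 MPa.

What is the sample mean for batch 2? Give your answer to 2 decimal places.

405.98

N = 2754 + 4968 + 4005 + 3446 + 2699 = 17872.
Overall total = μ·N = 453.39·17872 = 8102986.08.
Subtract the known strata: 2754·540.06 + 4005·421.92 + 3446·415.31 + 2699·547.53 = 6086056.57.
Remaining total for batch 2: 8102986.08 − 6086056.57 = 2016929.51.
Divide by its size: 2016929.51 / 4968 = 405.9842... → 405.98.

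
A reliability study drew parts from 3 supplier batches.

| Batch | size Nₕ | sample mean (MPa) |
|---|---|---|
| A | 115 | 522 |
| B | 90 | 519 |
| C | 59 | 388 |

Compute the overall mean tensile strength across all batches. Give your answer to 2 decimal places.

491.03

N = 264; weights Wₕ = Nₕ/N = (0.4356, 0.3409, 0.2235).
x̄_st = Σ Wₕ·x̄ₕ = 0.4356·522 + 0.3409·519 + 0.2235·388 ≈ 491.0303...
→ 491.03.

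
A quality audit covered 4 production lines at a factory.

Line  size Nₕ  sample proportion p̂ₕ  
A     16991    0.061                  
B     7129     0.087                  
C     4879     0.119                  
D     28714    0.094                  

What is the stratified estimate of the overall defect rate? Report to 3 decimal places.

0.086

Wₕ = Nₕ/N with N = 57713: 0.2944, 0.1235, 0.0845, 0.4975.
p̂_st = 0.2944·0.061 + 0.1235·0.087 + 0.0845·0.119 + 0.4975·0.094 ≈ 0.08553... → 0.086.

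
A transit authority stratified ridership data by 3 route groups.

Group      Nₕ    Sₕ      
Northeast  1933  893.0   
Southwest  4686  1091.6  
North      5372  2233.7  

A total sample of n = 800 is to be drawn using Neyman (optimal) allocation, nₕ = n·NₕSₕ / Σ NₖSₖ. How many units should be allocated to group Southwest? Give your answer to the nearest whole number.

217

Northeast: NₕSₕ = 1933·893.0 = 1726169
Southwest: NₕSₕ = 4686·1091.6 = 5115237.6
North: NₕSₕ = 5372·2233.7 = 11999436.4
Σ NₕSₕ = 18840843.
n_Southwest = 800·5115237.6/18840843 = 217.198... → 217.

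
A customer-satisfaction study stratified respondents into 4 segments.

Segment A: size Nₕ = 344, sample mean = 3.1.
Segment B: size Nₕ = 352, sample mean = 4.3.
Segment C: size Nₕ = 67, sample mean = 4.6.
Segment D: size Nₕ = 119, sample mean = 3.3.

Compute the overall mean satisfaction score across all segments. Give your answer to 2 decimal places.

x̄_st = (Σ Nₕx̄ₕ) / (Σ Nₕ) = (344·3.1 + 352·4.3 + 67·4.6 + 119·3.3) / 882
= 3280.9 / 882 = 3.7198... → 3.72.

3.72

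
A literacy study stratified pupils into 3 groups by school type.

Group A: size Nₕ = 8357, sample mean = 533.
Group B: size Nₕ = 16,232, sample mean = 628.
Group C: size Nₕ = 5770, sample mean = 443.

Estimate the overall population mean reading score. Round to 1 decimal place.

566.7

x̄_st = (Σ Nₕx̄ₕ) / (Σ Nₕ) = (8357·533 + 16232·628 + 5770·443) / 30359
= 17204087 / 30359 = 566.688... → 566.7.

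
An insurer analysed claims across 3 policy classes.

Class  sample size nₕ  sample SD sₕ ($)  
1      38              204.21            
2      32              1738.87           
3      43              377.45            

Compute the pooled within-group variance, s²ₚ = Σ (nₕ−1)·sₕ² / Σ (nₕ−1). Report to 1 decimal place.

Degrees of freedom: 37 + 31 + 42 = 110.
Σ(nₕ−1)sₕ² = 37·41701.7241 + 31·3023668.8769 + 42·142468.5025 = 101260376.0806.
s²ₚ = 101260376.0806 / 110 = 920548.873... → 920548.9.

920548.9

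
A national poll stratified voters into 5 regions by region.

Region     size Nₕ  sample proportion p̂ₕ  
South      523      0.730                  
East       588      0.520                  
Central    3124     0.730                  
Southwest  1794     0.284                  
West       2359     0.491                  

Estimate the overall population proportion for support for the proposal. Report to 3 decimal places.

0.553

Wₕ = Nₕ/N with N = 8388: 0.0624, 0.0701, 0.3724, 0.2139, 0.2812.
p̂_st = 0.0624·0.730 + 0.0701·0.520 + 0.3724·0.730 + 0.2139·0.284 + 0.2812·0.491 ≈ 0.55267... → 0.553.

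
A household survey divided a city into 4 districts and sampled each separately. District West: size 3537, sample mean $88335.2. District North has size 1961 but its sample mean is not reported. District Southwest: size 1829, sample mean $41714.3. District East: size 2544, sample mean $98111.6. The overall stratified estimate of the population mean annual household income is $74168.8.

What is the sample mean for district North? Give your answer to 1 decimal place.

47826.2

Σ Nₕx̄ₕ = N·μ, so 1961·x̄_North = 9871·74168.8 − (3537·88335.2 + 1829·41714.3 + 2544·98111.6).
= 732120224.8 − 638332967.5 = 93787257.3.
x̄_North = 93787257.3 / 1961 = 47826.240... → 47826.2.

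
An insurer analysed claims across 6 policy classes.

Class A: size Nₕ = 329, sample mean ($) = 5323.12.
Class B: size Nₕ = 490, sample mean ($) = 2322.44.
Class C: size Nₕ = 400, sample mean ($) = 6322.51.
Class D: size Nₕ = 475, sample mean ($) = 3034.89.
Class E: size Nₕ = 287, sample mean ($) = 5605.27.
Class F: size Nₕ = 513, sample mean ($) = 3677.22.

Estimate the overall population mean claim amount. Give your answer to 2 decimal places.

N = 329 + 490 + 400 + 475 + 287 + 513 = 2494.
Weight each subgroup mean by Nₕ/N and sum.
Σ Nₕx̄ₕ = 329·5323.12 + 490·2322.44 + 400·6322.51 + 475·3034.89 + 287·5605.27 + 513·3677.22 = 1751306.48 + 1137995.6 + 2529004 + 1441572.75 + 1608712.49 + 1886413.86 = 10355005.18.
Divide by N: 10355005.18 / 2494 = 4151.9668... → 4151.97.

4151.97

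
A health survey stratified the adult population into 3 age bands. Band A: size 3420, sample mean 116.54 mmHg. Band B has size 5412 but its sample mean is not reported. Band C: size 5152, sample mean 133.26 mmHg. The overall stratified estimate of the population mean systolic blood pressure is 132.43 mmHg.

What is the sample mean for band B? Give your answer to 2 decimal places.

141.68

N = 3420 + 5412 + 5152 = 13984.
Overall total = μ·N = 132.43·13984 = 1851901.12.
Subtract the known strata: 3420·116.54 + 5152·133.26 = 1085122.32.
Remaining total for band B: 1851901.12 − 1085122.32 = 766778.8.
Divide by its size: 766778.8 / 5412 = 141.6812... → 141.68.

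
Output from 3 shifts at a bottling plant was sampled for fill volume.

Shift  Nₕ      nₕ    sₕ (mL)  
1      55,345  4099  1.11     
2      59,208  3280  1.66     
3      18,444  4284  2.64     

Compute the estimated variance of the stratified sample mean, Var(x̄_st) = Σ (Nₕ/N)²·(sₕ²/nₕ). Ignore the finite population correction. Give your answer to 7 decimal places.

0.0002498

N = 132997; Wₕ = Nₕ/N.
shift 1: (55345/132997)²·1.11²/4099 = 0.0000520524
shift 2: (59208/132997)²·1.66²/3280 = 0.0001665020
shift 3: (18444/132997)²·2.64²/4284 = 0.0000312885
Sum = 0.0002498429 → 0.0002498.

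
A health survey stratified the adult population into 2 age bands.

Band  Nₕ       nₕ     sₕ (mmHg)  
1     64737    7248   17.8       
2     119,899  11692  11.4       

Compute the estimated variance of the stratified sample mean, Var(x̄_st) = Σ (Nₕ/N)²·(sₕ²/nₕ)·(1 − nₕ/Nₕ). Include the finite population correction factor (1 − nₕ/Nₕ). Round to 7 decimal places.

0.0090025

N = 184636. Term for each stratum: Wₕ²sₕ²/nₕ·(1−nₕ/Nₕ).
Var(x̄_st) = 0.0047722851 + 0.0042301819 = 0.0090024670 → 0.0090025.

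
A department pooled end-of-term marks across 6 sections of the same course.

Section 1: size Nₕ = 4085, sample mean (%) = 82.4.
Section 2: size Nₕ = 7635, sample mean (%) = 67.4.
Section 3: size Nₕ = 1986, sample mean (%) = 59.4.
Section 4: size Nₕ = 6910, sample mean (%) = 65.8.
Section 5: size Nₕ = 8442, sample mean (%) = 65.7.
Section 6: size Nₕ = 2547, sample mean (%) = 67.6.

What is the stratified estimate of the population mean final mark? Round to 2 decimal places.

68.05

x̄_st = (Σ Nₕx̄ₕ) / (Σ Nₕ) = (4085·82.4 + 7635·67.4 + 1986·59.4 + 6910·65.8 + 8442·65.7 + 2547·67.6) / 31605
= 2150666 / 31605 = 68.0483... → 68.05.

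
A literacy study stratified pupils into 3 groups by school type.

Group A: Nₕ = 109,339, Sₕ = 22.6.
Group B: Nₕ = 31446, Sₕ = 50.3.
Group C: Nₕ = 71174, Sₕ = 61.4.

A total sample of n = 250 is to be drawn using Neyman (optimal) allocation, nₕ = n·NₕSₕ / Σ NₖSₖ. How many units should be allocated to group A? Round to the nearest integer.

73

Σ NₕSₕ = 109339·22.6 + 31446·50.3 + 71174·61.4 = 8422878.8.
Share for A: 2471061.4/8422878.8 = 0.29337.
n_A = 250 × 0.29337 = 73.344... → 73.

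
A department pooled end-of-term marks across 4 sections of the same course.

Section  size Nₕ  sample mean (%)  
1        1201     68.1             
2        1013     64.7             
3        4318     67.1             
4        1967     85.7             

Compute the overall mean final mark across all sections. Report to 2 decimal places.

N = 1201 + 1013 + 4318 + 1967 = 8499.
Weight each subgroup mean by Nₕ/N and sum.
Σ Nₕx̄ₕ = 1201·68.1 + 1013·64.7 + 4318·67.1 + 1967·85.7 = 81788.1 + 65541.1 + 289737.8 + 168571.9 = 605638.9.
Divide by N: 605638.9 / 8499 = 71.2600... → 71.26.

71.26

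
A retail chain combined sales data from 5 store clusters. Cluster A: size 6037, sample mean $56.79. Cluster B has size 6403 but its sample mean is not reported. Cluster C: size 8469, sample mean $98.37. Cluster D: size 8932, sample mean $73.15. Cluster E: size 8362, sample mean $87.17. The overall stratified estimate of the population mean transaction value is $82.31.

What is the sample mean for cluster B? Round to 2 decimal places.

Σ Nₕx̄ₕ = N·μ, so 6403·x̄_B = 38203·82.31 − (6037·56.79 + 8469·98.37 + 8932·73.15 + 8362·87.17).
= 3144488.93 − 2558228.1 = 586260.83.
x̄_B = 586260.83 / 6403 = 91.5603... → 91.56.

91.56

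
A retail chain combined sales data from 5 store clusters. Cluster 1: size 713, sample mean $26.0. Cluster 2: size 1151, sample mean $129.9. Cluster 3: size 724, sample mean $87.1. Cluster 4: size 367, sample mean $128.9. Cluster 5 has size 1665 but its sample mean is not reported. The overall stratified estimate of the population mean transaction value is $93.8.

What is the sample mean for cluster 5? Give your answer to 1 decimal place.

Σ Nₕx̄ₕ = N·μ, so 1665·x̄_5 = 4620·93.8 − (713·26.0 + 1151·129.9 + 724·87.1 + 367·128.9).
= 433356 − 278419.6 = 154936.4.
x̄_5 = 154936.4 / 1665 = 93.055... → 93.1.

93.1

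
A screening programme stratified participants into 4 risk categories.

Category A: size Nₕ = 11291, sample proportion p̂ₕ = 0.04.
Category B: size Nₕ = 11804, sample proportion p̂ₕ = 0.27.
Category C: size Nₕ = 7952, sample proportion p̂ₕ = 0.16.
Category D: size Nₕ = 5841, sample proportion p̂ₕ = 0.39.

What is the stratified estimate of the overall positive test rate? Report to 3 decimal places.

0.195

N = 11291 + 11804 + 7952 + 5841 = 36888.
Overall proportion = Σ (Nₕ/N)·p̂ₕ.
Σ Nₕp̂ₕ = 451.64 + 3187.08 + 1272.32 + 2277.99 = 7189.03.
7189.03 / 36888 = 0.19489... → 0.195.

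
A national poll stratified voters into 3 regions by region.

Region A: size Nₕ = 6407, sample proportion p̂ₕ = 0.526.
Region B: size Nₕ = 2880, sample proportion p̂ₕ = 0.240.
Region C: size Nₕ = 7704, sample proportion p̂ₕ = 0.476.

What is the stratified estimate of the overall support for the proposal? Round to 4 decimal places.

N = 6407 + 2880 + 7704 = 16991.
Overall proportion = Σ (Nₕ/N)·p̂ₕ.
Σ Nₕp̂ₕ = 3370.082 + 691.2 + 3667.104 = 7728.386.
7728.386 / 16991 = 0.454852... → 0.4549.

0.4549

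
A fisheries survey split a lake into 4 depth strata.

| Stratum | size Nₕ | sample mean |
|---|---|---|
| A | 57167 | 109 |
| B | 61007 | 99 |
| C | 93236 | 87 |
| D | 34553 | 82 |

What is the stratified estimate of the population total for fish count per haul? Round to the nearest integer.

23215774

Population total = Σ Nₕ·x̄ₕ (each stratum's size times its mean).
57167·109 + 61007·99 + 93236·87 + 34553·82 = 6231203 + 6039693 + 8111532 + 2833346 = 23215774.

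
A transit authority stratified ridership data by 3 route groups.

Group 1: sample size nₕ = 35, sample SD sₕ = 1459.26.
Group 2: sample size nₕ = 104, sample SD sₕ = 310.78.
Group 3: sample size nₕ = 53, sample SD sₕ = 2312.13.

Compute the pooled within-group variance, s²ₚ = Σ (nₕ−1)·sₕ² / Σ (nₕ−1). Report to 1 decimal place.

1906551.7

1: (35−1)·1459.26² = 34·2129439.7476 = 72400951.4184
2: (104−1)·310.78² = 103·96584.2084 = 9948173.4652
3: (53−1)·2312.13² = 52·5345945.1369 = 277989147.1188
Numerator = 360338272.0024; denominator = Σ(nₕ−1) = 189.
s²ₚ = 360338272.0024/189 = 1906551.704... → 1906551.7.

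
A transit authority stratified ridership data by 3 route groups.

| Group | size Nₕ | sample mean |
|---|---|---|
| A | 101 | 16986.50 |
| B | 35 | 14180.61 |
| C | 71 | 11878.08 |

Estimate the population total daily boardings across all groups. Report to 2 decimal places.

Estimate total by summing Nₕ·x̄ₕ over strata.
101·16986.50 + 35·14180.61 + 71·11878.08 = 1715636.5 + 496321.35 + 843343.68 = 3055301.53.

3055301.53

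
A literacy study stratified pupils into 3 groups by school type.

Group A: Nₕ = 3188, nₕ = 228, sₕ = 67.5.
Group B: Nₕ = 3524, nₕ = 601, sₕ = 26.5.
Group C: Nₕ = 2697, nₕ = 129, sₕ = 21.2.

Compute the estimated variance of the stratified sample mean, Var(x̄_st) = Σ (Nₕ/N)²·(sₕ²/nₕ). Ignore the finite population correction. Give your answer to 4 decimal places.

2.7443

N = 9409; Wₕ = Nₕ/N.
group A: (3188/9409)²·67.5²/228 = 2.2941530
group B: (3524/9409)²·26.5²/601 = 0.1639087
group C: (2697/9409)²·21.2²/129 = 0.2862576
Sum = 2.7443194 → 2.7443.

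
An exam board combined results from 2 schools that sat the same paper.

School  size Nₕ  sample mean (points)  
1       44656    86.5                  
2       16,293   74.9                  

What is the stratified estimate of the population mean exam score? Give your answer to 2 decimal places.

x̄_st = (Σ Nₕx̄ₕ) / (Σ Nₕ) = (44656·86.5 + 16293·74.9) / 60949
= 5083089.7 / 60949 = 83.3991... → 83.40.

83.40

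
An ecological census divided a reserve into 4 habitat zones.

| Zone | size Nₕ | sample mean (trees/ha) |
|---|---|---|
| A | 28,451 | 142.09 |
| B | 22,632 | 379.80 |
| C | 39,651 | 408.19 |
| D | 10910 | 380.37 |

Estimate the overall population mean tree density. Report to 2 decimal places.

324.40

x̄_st = (Σ Nₕx̄ₕ) / (Σ Nₕ) = (28451·142.09 + 22632·379.80 + 39651·408.19 + 10910·380.37) / 101644
= 32973214.58 / 101644 = 324.3990... → 324.40.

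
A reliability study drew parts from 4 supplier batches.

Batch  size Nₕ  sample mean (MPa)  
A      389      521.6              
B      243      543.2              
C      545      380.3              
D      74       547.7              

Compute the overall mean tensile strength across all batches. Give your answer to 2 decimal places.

465.78

N = 1251; weights Wₕ = Nₕ/N = (0.3110, 0.1942, 0.4357, 0.0592).
x̄_st = Σ Wₕ·x̄ₕ = 0.3110·521.6 + 0.1942·543.2 + 0.4357·380.3 + 0.0592·547.7 ≈ 465.7820...
→ 465.78.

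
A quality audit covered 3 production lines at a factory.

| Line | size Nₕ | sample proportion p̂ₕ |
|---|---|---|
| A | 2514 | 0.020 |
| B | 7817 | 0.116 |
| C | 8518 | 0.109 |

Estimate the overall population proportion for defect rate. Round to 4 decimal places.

Wₕ = Nₕ/N with N = 18849: 0.1334, 0.4147, 0.4519.
p̂_st = 0.1334·0.020 + 0.4147·0.116 + 0.4519·0.109 ≈ 0.100033... → 0.1000.

0.1000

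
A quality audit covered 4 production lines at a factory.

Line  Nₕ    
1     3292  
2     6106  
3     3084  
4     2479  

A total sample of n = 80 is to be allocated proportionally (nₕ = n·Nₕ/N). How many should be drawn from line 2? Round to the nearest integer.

N = 3292 + 6106 + 3084 + 2479 = 14961.
n_2 = 80·6106/14961 = 32.650... → 33.

33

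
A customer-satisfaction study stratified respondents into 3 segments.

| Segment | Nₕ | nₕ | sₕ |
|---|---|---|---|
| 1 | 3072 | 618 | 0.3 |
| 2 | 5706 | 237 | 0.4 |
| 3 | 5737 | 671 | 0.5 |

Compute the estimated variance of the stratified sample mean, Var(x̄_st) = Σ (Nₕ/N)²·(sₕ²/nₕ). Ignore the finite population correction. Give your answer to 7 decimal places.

0.0001691

N = 14515; Wₕ = Nₕ/N.
segment 1: (3072/14515)²·0.3²/618 = 0.0000065232
segment 2: (5706/14515)²·0.4²/237 = 0.0001043281
segment 3: (5737/14515)²·0.5²/671 = 0.0000582040
Sum = 0.0001690553 → 0.0001691.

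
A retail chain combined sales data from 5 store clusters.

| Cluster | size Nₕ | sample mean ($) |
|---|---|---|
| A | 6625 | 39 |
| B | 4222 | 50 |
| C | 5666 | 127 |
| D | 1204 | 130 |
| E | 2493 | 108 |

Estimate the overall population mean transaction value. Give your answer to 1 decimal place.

79.9

x̄_st = (Σ Nₕx̄ₕ) / (Σ Nₕ) = (6625·39 + 4222·50 + 5666·127 + 1204·130 + 2493·108) / 20210
= 1614821 / 20210 = 79.902... → 79.9.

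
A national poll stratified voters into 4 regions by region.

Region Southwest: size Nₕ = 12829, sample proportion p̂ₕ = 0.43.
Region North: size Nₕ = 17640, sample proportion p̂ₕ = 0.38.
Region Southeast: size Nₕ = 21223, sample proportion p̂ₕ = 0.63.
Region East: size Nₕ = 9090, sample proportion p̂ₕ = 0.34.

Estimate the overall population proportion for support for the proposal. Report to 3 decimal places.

0.472

Wₕ = Nₕ/N with N = 60782: 0.2111, 0.2902, 0.3492, 0.1496.
p̂_st = 0.2111·0.43 + 0.2902·0.38 + 0.3492·0.63 + 0.1496·0.34 ≈ 0.47186... → 0.472.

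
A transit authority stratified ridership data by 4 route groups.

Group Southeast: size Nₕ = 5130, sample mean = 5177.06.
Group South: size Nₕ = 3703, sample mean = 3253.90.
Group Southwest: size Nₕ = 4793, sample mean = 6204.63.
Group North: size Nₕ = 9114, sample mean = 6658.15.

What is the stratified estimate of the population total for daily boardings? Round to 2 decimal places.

Estimate total by summing Nₕ·x̄ₕ over strata.
5130·5177.06 + 3703·3253.90 + 4793·6204.63 + 9114·6658.15 = 26558317.8 + 12049191.7 + 29738791.59 + 60682379.1 = 129028680.19.

129028680.19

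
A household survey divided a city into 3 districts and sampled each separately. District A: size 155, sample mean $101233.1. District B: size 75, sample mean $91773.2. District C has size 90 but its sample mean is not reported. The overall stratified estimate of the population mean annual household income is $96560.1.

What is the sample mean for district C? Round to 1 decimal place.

N = 155 + 75 + 90 = 320.
Overall total = μ·N = 96560.1·320 = 30899232.
Subtract the known strata: 155·101233.1 + 75·91773.2 = 22574120.5.
Remaining total for district C: 30899232 − 22574120.5 = 8325111.5.
Divide by its size: 8325111.5 / 90 = 92501.239... → 92501.2.

92501.2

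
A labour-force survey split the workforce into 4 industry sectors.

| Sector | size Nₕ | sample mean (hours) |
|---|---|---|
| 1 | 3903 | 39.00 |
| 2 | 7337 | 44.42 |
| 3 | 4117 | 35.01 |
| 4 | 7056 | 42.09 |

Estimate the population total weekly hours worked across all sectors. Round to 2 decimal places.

Estimate total by summing Nₕ·x̄ₕ over strata.
3903·39.00 + 7337·44.42 + 4117·35.01 + 7056·42.09 = 152217 + 325909.54 + 144136.17 + 296987.04 = 919249.75.

919249.75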